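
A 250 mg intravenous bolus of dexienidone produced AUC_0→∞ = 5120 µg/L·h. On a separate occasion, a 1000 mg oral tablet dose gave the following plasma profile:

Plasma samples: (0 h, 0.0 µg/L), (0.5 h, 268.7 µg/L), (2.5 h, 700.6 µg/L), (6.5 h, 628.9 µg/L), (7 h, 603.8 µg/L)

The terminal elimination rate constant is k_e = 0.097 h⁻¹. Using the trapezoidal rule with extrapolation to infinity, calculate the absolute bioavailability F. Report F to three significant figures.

F = 0.499

Trapezoidal AUC_0→7 (oral tablet):
  [0→0.5]: (0.0+268.7)/2 × 0.5 = 67.175
  [0.5→2.5]: (268.7+700.6)/2 × 2 = 969.3
  [2.5→6.5]: (700.6+628.9)/2 × 4 = 2659.0
  [6.5→7]: (628.9+603.8)/2 × 0.5 = 308.175
  Sum = 4003.65 µg/L·h
Tail: C_last/k_e = 603.8/0.097 = 6224.742
AUC_0→∞ (oral tablet) = 4003.65 + 6224.742 = 10228.392 µg/L·h
F = (AUC_ev/D_ev)/(AUC_iv/D_iv) = (10228.392/1000)/(5120/250) = 10.228392/20.48 = 0.4994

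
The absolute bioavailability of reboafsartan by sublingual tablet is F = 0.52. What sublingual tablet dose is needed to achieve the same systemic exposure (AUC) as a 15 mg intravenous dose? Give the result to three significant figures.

D_sublingual = 28.8 mg

For equal systemic exposure: F × D_ev = D_iv
D_ev = D_iv / F = 15 / 0.52 = 28.8462 mg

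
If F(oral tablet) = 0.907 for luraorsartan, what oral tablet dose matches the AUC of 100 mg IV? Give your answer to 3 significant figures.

D_oral = 110 mg

For equal systemic exposure: F × D_ev = D_iv
D_ev = D_iv / F = 100 / 0.907 = 110.254 mg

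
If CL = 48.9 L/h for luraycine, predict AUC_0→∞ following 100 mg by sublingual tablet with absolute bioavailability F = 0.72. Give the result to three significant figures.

AUC_0→∞ = F × Dose / CL
        = 0.72 × 100 / 48.9 = 1.47239 mg/L·h

AUC = 1.47 mg/L·h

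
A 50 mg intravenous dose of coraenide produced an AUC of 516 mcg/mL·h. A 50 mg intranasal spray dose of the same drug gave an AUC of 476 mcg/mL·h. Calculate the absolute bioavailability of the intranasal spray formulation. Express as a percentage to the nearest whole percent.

F = 92%

F = (AUC_ev / D_ev) / (AUC_iv / D_iv)
  = (476/50) / (516/50)
  = 9.52 / 10.32 = 0.9225
  = 92.25%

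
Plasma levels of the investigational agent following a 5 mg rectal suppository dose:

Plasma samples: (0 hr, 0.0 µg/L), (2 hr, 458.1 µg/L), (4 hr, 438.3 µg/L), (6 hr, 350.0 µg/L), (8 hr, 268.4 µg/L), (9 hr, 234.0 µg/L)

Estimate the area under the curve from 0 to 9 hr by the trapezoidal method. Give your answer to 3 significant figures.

AUC = 3010 µg/L·hr

Trapezoidal AUC_0→9:
  [0→2]: (0.0+458.1)/2 × 2 = 458.1
  [2→4]: (458.1+438.3)/2 × 2 = 896.4
  [4→6]: (438.3+350.0)/2 × 2 = 788.3
  [6→8]: (350.0+268.4)/2 × 2 = 618.4
  [8→9]: (268.4+234.0)/2 × 1 = 251.2
  Sum = 3012.4 µg/L·hr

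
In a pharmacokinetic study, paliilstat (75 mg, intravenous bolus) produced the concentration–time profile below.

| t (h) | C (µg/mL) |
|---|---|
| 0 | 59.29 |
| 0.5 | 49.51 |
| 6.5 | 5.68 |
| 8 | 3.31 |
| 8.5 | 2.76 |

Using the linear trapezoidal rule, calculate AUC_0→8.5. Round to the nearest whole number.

AUC = 201 µg/mL·h

Trapezoidal AUC_0→8.5:
  [0→0.5]: (59.29+49.51)/2 × 0.5 = 27.2
  [0.5→6.5]: (49.51+5.68)/2 × 6 = 165.57
  [6.5→8]: (5.68+3.31)/2 × 1.5 = 6.7425
  [8→8.5]: (3.31+2.76)/2 × 0.5 = 1.5175
  Sum = 201.03 µg/mL·h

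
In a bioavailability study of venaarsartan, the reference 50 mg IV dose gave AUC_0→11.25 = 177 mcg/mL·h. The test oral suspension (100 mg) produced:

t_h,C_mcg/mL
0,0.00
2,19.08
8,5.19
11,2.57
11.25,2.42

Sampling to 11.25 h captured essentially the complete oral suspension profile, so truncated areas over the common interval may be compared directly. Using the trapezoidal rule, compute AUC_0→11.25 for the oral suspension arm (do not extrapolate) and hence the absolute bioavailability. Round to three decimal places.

Trapezoidal AUC_0→11.25 (oral suspension):
  [0→2]: (0.00+19.08)/2 × 2 = 19.08
  [2→8]: (19.08+5.19)/2 × 6 = 72.81
  [8→11]: (5.19+2.57)/2 × 3 = 11.64
  [11→11.25]: (2.57+2.42)/2 × 0.25 = 0.62375
  Sum = 104.15375 mcg/mL·h
F = (AUC_ev/D_ev)/(AUC_iv/D_iv) = (104.15375/100)/(177/50) = 1.0415375/3.54 = 0.2942

F = 0.294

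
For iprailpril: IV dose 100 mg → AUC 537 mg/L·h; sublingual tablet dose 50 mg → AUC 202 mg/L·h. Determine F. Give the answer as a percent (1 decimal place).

F = 75.2%

F = (AUC_ev / D_ev) / (AUC_iv / D_iv)
  = (202/50) / (537/100)
  = 4.04 / 5.37 = 0.7523
  = 75.23%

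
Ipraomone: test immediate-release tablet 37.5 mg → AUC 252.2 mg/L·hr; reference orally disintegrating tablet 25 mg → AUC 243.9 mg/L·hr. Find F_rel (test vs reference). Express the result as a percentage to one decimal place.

F_rel = 68.9%

F_rel = (AUC_test/D_test) / (AUC_ref/D_ref)
      = (252.2/37.5) / (243.9/25)
      = 6.72533 / 9.756 = 0.6894 = 68.94%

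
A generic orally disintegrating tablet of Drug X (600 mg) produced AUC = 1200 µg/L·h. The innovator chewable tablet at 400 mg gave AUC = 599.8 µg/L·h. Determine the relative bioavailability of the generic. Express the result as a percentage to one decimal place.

F_rel = (AUC_test/D_test) / (AUC_ref/D_ref)
      = (1200/600) / (599.8/400)
      = 2 / 1.4995 = 1.3338 = 133.38%

F_rel = 133.4%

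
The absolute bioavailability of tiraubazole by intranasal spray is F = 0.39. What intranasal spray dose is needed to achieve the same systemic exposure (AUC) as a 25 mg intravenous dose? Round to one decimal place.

D_intranasal = 64.1 mg

For equal systemic exposure: F × D_ev = D_iv
D_ev = D_iv / F = 25 / 0.39 = 64.1026 mg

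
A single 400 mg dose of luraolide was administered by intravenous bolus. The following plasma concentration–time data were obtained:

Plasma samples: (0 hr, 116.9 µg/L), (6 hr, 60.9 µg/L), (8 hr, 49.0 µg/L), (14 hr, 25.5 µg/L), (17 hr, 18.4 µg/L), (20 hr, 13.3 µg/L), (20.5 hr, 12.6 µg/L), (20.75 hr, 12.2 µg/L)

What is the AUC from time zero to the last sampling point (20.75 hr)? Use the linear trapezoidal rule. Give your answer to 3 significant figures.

Trapezoidal AUC_0→20.75:
  [0→6]: (116.9+60.9)/2 × 6 = 533.4
  [6→8]: (60.9+49.0)/2 × 2 = 109.9
  [8→14]: (49.0+25.5)/2 × 6 = 223.5
  [14→17]: (25.5+18.4)/2 × 3 = 65.85
  [17→20]: (18.4+13.3)/2 × 3 = 47.55
  [20→20.5]: (13.3+12.6)/2 × 0.5 = 6.475
  [20.5→20.75]: (12.6+12.2)/2 × 0.25 = 3.1
  Sum = 989.775 µg/L·hr

AUC = 990 µg/L·hr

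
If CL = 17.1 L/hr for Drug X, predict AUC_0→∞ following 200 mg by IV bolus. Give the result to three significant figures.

AUC = 11.7 mg/L·hr

AUC_0→∞ = Dose_iv / CL
        = 200 / 17.1 = 11.6959 mg/L·hr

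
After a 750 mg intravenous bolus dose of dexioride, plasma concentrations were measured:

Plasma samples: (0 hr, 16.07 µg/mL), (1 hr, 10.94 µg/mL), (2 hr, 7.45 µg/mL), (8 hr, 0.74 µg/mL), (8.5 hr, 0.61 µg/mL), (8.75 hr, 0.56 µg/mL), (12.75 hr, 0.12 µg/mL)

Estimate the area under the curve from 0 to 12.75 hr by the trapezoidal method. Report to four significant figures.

Trapezoidal AUC_0→12.75:
  [0→1]: (16.07+10.94)/2 × 1 = 13.505
  [1→2]: (10.94+7.45)/2 × 1 = 9.195
  [2→8]: (7.45+0.74)/2 × 6 = 24.57
  [8→8.5]: (0.74+0.61)/2 × 0.5 = 0.3375
  [8.5→8.75]: (0.61+0.56)/2 × 0.25 = 0.14625
  [8.75→12.75]: (0.56+0.12)/2 × 4 = 1.36
  Sum = 49.11375 µg/mL·hr

AUC = 49.11 µg/mL·hr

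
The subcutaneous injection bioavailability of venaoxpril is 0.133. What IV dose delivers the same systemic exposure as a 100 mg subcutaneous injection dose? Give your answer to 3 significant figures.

D_iv = 13.3 mg

Systemic exposure from an extravascular dose = F × D_ev, so the equivalent IV dose is F × D_ev.
D_iv = F × D_ev = 0.133 × 100 = 13.3 mg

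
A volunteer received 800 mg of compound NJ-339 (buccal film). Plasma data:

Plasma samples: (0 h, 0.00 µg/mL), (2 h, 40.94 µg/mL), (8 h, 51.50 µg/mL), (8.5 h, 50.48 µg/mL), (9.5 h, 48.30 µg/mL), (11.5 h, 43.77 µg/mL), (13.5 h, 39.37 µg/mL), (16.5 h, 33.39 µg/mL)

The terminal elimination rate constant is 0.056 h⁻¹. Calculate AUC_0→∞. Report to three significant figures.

Trapezoidal AUC_0→16.5:
  [0→2]: (0.00+40.94)/2 × 2 = 40.94
  [2→8]: (40.94+51.50)/2 × 6 = 277.32
  [8→8.5]: (51.50+50.48)/2 × 0.5 = 25.495
  [8.5→9.5]: (50.48+48.30)/2 × 1 = 49.39
  [9.5→11.5]: (48.30+43.77)/2 × 2 = 92.07
  [11.5→13.5]: (43.77+39.37)/2 × 2 = 83.14
  [13.5→16.5]: (39.37+33.39)/2 × 3 = 109.14
  Sum = 677.495 µg/mL·h
Extrapolated tail: C_last / k_e = 33.39 / 0.056 = 596.250
AUC_0→∞ = 677.495 + 596.250 = 1273.745 µg/mL·h

AUC = 1270 µg/mL·h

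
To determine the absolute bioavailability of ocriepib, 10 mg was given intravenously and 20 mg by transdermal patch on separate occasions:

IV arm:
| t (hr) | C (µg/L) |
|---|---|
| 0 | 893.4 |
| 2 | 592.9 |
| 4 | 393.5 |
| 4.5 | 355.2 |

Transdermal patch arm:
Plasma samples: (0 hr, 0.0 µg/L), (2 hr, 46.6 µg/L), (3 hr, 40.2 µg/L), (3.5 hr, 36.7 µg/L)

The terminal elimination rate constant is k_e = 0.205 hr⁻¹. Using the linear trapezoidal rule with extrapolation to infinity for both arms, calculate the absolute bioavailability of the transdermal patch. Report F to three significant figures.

Trapezoidal AUC_0→4.5 (IV):
  [0→2]: (893.4+592.9)/2 × 2 = 1486.3
  [2→4]: (592.9+393.5)/2 × 2 = 986.4
  [4→4.5]: (393.5+355.2)/2 × 0.5 = 187.175
  Sum = 2659.875 µg/L·hr
IV tail: 355.2/0.205 = 1732.683; AUC_iv,0→∞ = 2659.875 + 1732.683 = 4392.558 µg/L·hr
Trapezoidal AUC_0→3.5 (transdermal patch):
  [0→2]: (0.0+46.6)/2 × 2 = 46.6
  [2→3]: (46.6+40.2)/2 × 1 = 43.4
  [3→3.5]: (40.2+36.7)/2 × 0.5 = 19.225
  Sum = 109.225 µg/L·hr
transdermal patch tail: 36.7/0.205 = 179.024; AUC_ev,0→∞ = 109.225 + 179.024 = 288.249 µg/L·hr
F = (AUC_ev/D_ev)/(AUC_iv/D_iv) = (288.249/20)/(4392.558/10) = 14.41245/439.2558 = 0.0328

F = 0.0328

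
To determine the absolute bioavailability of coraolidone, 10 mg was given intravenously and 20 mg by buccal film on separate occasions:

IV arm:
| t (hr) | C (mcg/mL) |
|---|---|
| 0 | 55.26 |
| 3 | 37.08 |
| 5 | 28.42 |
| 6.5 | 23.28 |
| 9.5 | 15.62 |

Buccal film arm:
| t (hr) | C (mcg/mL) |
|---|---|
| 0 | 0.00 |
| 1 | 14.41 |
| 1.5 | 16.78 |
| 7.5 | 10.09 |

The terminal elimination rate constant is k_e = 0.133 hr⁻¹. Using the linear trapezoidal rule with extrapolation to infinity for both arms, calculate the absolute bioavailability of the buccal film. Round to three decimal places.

F = 0.205

Trapezoidal AUC_0→9.5 (IV):
  [0→3]: (55.26+37.08)/2 × 3 = 138.51
  [3→5]: (37.08+28.42)/2 × 2 = 65.5
  [5→6.5]: (28.42+23.28)/2 × 1.5 = 38.775
  [6.5→9.5]: (23.28+15.62)/2 × 3 = 58.35
  Sum = 301.135 mcg/mL·hr
IV tail: 15.62/0.133 = 117.444; AUC_iv,0→∞ = 301.135 + 117.444 = 418.579 mcg/mL·hr
Trapezoidal AUC_0→7.5 (buccal film):
  [0→1]: (0.00+14.41)/2 × 1 = 7.205
  [1→1.5]: (14.41+16.78)/2 × 0.5 = 7.7975
  [1.5→7.5]: (16.78+10.09)/2 × 6 = 80.61
  Sum = 95.6125 mcg/mL·hr
buccal film tail: 10.09/0.133 = 75.865; AUC_ev,0→∞ = 95.6125 + 75.865 = 171.4775 mcg/mL·hr
F = (AUC_ev/D_ev)/(AUC_iv/D_iv) = (171.4775/20)/(418.579/10) = 8.573875/41.8579 = 0.2048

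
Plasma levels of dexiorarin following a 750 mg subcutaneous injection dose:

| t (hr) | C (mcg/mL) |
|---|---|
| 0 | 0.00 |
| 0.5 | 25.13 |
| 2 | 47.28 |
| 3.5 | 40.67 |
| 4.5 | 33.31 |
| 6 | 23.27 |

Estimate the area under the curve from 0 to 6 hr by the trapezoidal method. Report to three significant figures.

AUC = 206 mcg/mL·hr

Trapezoidal AUC_0→6:
  [0→0.5]: (0.00+25.13)/2 × 0.5 = 6.2825
  [0.5→2]: (25.13+47.28)/2 × 1.5 = 54.3075
  [2→3.5]: (47.28+40.67)/2 × 1.5 = 65.9625
  [3.5→4.5]: (40.67+33.31)/2 × 1 = 36.99
  [4.5→6]: (33.31+23.27)/2 × 1.5 = 42.435
  Sum = 205.9775 mcg/mL·hr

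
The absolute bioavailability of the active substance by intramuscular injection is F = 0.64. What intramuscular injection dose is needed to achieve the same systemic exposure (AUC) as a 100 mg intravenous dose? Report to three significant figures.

D_intramuscular = 156 mg

For equal systemic exposure: F × D_ev = D_iv
D_ev = D_iv / F = 100 / 0.64 = 156.25 mg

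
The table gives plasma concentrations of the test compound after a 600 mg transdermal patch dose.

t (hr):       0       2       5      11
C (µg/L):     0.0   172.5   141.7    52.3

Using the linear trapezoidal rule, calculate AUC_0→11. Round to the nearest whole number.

Trapezoidal AUC_0→11:
  [0→2]: (0.0+172.5)/2 × 2 = 172.5
  [2→5]: (172.5+141.7)/2 × 3 = 471.3
  [5→11]: (141.7+52.3)/2 × 6 = 582.0
  Sum = 1225.8 µg/L·hr

AUC = 1226 µg/L·hr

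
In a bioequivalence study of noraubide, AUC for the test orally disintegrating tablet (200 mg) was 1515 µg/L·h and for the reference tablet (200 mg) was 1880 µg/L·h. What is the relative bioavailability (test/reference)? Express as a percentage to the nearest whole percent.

F_rel = 81%

F_rel = (AUC_test/D_test) / (AUC_ref/D_ref)
      = (1515/200) / (1880/200)
      = 7.575 / 9.4 = 0.8059 = 80.59%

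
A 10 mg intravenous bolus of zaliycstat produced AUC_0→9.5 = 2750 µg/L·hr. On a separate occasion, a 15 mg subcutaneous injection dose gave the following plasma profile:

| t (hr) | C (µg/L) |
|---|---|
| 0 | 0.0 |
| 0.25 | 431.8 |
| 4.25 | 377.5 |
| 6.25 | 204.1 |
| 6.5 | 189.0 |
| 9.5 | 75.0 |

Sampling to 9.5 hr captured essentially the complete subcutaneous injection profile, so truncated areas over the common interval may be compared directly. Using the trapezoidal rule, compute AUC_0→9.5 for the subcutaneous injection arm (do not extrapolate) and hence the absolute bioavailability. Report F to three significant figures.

Trapezoidal AUC_0→9.5 (subcutaneous injection):
  [0→0.25]: (0.0+431.8)/2 × 0.25 = 53.975
  [0.25→4.25]: (431.8+377.5)/2 × 4 = 1618.6
  [4.25→6.25]: (377.5+204.1)/2 × 2 = 581.6
  [6.25→6.5]: (204.1+189.0)/2 × 0.25 = 49.1375
  [6.5→9.5]: (189.0+75.0)/2 × 3 = 396.0
  Sum = 2699.3125 µg/L·hr
F = (AUC_ev/D_ev)/(AUC_iv/D_iv) = (2699.3125/15)/(2750/10) = 179.954/275 = 0.6544

F = 0.654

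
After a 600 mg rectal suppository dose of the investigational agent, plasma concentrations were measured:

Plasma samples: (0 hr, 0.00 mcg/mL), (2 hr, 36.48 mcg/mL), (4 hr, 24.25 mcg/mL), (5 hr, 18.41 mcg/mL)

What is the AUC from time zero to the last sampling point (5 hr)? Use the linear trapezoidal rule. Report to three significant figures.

Trapezoidal AUC_0→5:
  [0→2]: (0.00+36.48)/2 × 2 = 36.48
  [2→4]: (36.48+24.25)/2 × 2 = 60.73
  [4→5]: (24.25+18.41)/2 × 1 = 21.33
  Sum = 118.54 mcg/mL·hr

AUC = 119 mcg/mL·hr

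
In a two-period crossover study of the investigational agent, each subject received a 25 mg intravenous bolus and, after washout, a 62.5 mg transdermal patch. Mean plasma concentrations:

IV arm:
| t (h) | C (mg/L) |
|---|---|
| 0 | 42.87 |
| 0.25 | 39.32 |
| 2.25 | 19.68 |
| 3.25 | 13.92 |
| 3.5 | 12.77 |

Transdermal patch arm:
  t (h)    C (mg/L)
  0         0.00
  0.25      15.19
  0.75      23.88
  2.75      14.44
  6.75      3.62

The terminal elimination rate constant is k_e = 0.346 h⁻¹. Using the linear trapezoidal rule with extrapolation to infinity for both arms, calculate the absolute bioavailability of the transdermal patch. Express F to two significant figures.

F = 0.31

Trapezoidal AUC_0→3.5 (IV):
  [0→0.25]: (42.87+39.32)/2 × 0.25 = 10.27375
  [0.25→2.25]: (39.32+19.68)/2 × 2 = 59.0
  [2.25→3.25]: (19.68+13.92)/2 × 1 = 16.8
  [3.25→3.5]: (13.92+12.77)/2 × 0.25 = 3.33625
  Sum = 89.41 mg/L·h
IV tail: 12.77/0.346 = 36.908; AUC_iv,0→∞ = 89.41 + 36.908 = 126.318 mg/L·h
Trapezoidal AUC_0→6.75 (transdermal patch):
  [0→0.25]: (0.00+15.19)/2 × 0.25 = 1.89875
  [0.25→0.75]: (15.19+23.88)/2 × 0.5 = 9.7675
  [0.75→2.75]: (23.88+14.44)/2 × 2 = 38.32
  [2.75→6.75]: (14.44+3.62)/2 × 4 = 36.12
  Sum = 86.10625 mg/L·h
transdermal patch tail: 3.62/0.346 = 10.462; AUC_ev,0→∞ = 86.10625 + 10.462 = 96.56825 mg/L·h
F = (AUC_ev/D_ev)/(AUC_iv/D_iv) = (96.56825/62.5)/(126.318/25) = 1.545092/5.05272 = 0.3058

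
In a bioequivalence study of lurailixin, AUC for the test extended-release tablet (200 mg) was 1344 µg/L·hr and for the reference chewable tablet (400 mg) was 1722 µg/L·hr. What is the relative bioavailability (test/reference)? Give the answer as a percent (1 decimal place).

F_rel = (AUC_test/D_test) / (AUC_ref/D_ref)
      = (1344/200) / (1722/400)
      = 6.72 / 4.305 = 1.5610 = 156.10%

F_rel = 156.1%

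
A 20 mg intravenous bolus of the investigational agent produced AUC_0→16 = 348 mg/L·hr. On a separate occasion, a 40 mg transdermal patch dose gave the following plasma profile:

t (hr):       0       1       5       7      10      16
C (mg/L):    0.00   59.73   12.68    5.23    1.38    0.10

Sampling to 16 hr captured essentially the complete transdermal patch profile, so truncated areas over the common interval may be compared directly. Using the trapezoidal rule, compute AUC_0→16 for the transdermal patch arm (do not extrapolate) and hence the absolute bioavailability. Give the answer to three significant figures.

F = 0.297

Trapezoidal AUC_0→16 (transdermal patch):
  [0→1]: (0.00+59.73)/2 × 1 = 29.865
  [1→5]: (59.73+12.68)/2 × 4 = 144.82
  [5→7]: (12.68+5.23)/2 × 2 = 17.91
  [7→10]: (5.23+1.38)/2 × 3 = 9.915
  [10→16]: (1.38+0.10)/2 × 6 = 4.44
  Sum = 206.95 mg/L·hr
F = (AUC_ev/D_ev)/(AUC_iv/D_iv) = (206.95/40)/(348/20) = 5.17375/17.4 = 0.2973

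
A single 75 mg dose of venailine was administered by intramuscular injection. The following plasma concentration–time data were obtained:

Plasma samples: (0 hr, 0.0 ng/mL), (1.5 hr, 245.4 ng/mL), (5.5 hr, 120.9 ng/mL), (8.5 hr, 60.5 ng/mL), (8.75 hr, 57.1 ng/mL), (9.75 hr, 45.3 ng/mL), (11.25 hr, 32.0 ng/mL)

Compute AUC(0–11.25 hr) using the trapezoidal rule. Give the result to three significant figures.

Trapezoidal AUC_0→11.25:
  [0→1.5]: (0.0+245.4)/2 × 1.5 = 184.05
  [1.5→5.5]: (245.4+120.9)/2 × 4 = 732.6
  [5.5→8.5]: (120.9+60.5)/2 × 3 = 272.1
  [8.5→8.75]: (60.5+57.1)/2 × 0.25 = 14.7
  [8.75→9.75]: (57.1+45.3)/2 × 1 = 51.2
  [9.75→11.25]: (45.3+32.0)/2 × 1.5 = 57.975
  Sum = 1312.625 ng/mL·hr

AUC = 1310 ng/mL·hr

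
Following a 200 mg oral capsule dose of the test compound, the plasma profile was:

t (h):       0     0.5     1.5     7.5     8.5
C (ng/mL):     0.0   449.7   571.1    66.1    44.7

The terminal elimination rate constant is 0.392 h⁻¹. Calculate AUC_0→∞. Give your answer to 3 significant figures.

AUC = 2700 ng/mL·h

Trapezoidal AUC_0→8.5:
  [0→0.5]: (0.0+449.7)/2 × 0.5 = 112.425
  [0.5→1.5]: (449.7+571.1)/2 × 1 = 510.4
  [1.5→7.5]: (571.1+66.1)/2 × 6 = 1911.6
  [7.5→8.5]: (66.1+44.7)/2 × 1 = 55.4
  Sum = 2589.825 ng/mL·h
Extrapolated tail: C_last / k_e = 44.7 / 0.392 = 114.031
AUC_0→∞ = 2589.825 + 114.031 = 2703.856 ng/mL·h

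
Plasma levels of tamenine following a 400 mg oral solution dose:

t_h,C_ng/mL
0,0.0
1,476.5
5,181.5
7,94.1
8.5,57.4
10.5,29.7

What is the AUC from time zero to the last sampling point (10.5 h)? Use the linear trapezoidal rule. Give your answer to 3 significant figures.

Trapezoidal AUC_0→10.5:
  [0→1]: (0.0+476.5)/2 × 1 = 238.25
  [1→5]: (476.5+181.5)/2 × 4 = 1316.0
  [5→7]: (181.5+94.1)/2 × 2 = 275.6
  [7→8.5]: (94.1+57.4)/2 × 1.5 = 113.625
  [8.5→10.5]: (57.4+29.7)/2 × 2 = 87.1
  Sum = 2030.575 ng/mL·h

AUC = 2030 ng/mL·h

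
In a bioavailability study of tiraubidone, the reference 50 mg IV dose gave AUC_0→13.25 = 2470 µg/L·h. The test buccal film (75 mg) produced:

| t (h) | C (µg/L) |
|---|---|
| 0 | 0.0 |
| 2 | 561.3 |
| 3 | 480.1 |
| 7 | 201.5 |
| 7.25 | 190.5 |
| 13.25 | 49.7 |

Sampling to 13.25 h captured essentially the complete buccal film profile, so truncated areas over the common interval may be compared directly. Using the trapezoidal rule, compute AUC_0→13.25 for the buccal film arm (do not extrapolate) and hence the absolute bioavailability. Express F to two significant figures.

F = 0.87

Trapezoidal AUC_0→13.25 (buccal film):
  [0→2]: (0.0+561.3)/2 × 2 = 561.3
  [2→3]: (561.3+480.1)/2 × 1 = 520.7
  [3→7]: (480.1+201.5)/2 × 4 = 1363.2
  [7→7.25]: (201.5+190.5)/2 × 0.25 = 49.0
  [7.25→13.25]: (190.5+49.7)/2 × 6 = 720.6
  Sum = 3214.8 µg/L·h
F = (AUC_ev/D_ev)/(AUC_iv/D_iv) = (3214.8/75)/(2470/50) = 42.864/49.4 = 0.8677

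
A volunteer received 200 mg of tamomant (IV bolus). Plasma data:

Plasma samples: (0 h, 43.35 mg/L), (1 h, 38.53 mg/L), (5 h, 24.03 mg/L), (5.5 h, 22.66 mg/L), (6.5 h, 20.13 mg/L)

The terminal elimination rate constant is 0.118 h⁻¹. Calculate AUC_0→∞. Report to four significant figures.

Trapezoidal AUC_0→6.5:
  [0→1]: (43.35+38.53)/2 × 1 = 40.94
  [1→5]: (38.53+24.03)/2 × 4 = 125.12
  [5→5.5]: (24.03+22.66)/2 × 0.5 = 11.6725
  [5.5→6.5]: (22.66+20.13)/2 × 1 = 21.395
  Sum = 199.1275 mg/L·h
Extrapolated tail: C_last / k_e = 20.13 / 0.118 = 170.593
AUC_0→∞ = 199.1275 + 170.593 = 369.7205 mg/L·h

AUC = 369.7 mg/L·h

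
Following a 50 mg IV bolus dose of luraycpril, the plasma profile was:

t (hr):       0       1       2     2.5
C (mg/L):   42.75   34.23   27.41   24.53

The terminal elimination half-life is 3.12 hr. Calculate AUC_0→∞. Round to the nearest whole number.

Trapezoidal AUC_0→2.5:
  [0→1]: (42.75+34.23)/2 × 1 = 38.49
  [1→2]: (34.23+27.41)/2 × 1 = 30.82
  [2→2.5]: (27.41+24.53)/2 × 0.5 = 12.985
  Sum = 82.295 mg/L·hr
k_e = ln2 / t½ = 0.693147 / 3.12 = 0.2222 hr^-1
Extrapolated tail: C_last / k_e = 24.53 / 0.2222 = 110.396
AUC_0→∞ = 82.295 + 110.396 = 192.691 mg/L·hr

AUC = 193 mg/L·hr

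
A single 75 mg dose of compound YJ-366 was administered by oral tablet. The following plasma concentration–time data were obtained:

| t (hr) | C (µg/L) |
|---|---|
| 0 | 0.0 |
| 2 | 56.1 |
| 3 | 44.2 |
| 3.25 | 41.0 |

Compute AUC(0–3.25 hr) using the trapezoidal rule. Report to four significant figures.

AUC = 116.9 µg/L·hr

Trapezoidal AUC_0→3.25:
  [0→2]: (0.0+56.1)/2 × 2 = 56.1
  [2→3]: (56.1+44.2)/2 × 1 = 50.15
  [3→3.25]: (44.2+41.0)/2 × 0.25 = 10.65
  Sum = 116.9 µg/L·hr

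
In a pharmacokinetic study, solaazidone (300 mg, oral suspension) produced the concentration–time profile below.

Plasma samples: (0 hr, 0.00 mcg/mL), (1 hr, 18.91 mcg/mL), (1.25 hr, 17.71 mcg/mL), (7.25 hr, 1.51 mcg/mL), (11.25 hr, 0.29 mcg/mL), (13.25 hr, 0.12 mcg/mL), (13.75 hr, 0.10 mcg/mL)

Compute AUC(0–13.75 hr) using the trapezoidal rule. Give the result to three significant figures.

Trapezoidal AUC_0→13.75:
  [0→1]: (0.00+18.91)/2 × 1 = 9.455
  [1→1.25]: (18.91+17.71)/2 × 0.25 = 4.5775
  [1.25→7.25]: (17.71+1.51)/2 × 6 = 57.66
  [7.25→11.25]: (1.51+0.29)/2 × 4 = 3.6
  [11.25→13.25]: (0.29+0.12)/2 × 2 = 0.41
  [13.25→13.75]: (0.12+0.10)/2 × 0.5 = 0.055
  Sum = 75.7575 mcg/mL·hr

AUC = 75.8 mcg/mL·hr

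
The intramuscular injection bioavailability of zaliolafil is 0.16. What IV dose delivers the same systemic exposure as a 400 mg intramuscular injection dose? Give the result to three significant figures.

Systemic exposure from an extravascular dose = F × D_ev, so the equivalent IV dose is F × D_ev.
D_iv = F × D_ev = 0.16 × 400 = 64 mg

D_iv = 64.0 mg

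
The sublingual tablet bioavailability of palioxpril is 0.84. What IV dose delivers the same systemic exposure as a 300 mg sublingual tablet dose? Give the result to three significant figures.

D_iv = 252 mg

Systemic exposure from an extravascular dose = F × D_ev, so the equivalent IV dose is F × D_ev.
D_iv = F × D_ev = 0.84 × 300 = 252 mg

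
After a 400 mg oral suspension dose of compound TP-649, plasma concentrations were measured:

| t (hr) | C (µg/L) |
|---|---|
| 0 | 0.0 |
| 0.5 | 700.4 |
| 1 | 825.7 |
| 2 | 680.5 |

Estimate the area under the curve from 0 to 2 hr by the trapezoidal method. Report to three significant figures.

Trapezoidal AUC_0→2:
  [0→0.5]: (0.0+700.4)/2 × 0.5 = 175.1
  [0.5→1]: (700.4+825.7)/2 × 0.5 = 381.525
  [1→2]: (825.7+680.5)/2 × 1 = 753.1
  Sum = 1309.725 µg/L·hr

AUC = 1310 µg/L·hr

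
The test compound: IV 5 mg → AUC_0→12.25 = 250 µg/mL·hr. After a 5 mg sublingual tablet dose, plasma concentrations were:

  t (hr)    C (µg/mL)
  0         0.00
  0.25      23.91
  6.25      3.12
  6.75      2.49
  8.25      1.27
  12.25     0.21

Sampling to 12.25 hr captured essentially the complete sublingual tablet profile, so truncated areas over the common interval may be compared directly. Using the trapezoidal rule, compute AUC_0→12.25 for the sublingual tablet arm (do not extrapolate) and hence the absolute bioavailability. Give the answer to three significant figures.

F = 0.365

Trapezoidal AUC_0→12.25 (sublingual tablet):
  [0→0.25]: (0.00+23.91)/2 × 0.25 = 2.98875
  [0.25→6.25]: (23.91+3.12)/2 × 6 = 81.09
  [6.25→6.75]: (3.12+2.49)/2 × 0.5 = 1.4025
  [6.75→8.25]: (2.49+1.27)/2 × 1.5 = 2.82
  [8.25→12.25]: (1.27+0.21)/2 × 4 = 2.96
  Sum = 91.26125 µg/mL·hr
F = (AUC_ev/D_ev)/(AUC_iv/D_iv) = (91.26125/5)/(250/5) = 18.25225/50 = 0.3650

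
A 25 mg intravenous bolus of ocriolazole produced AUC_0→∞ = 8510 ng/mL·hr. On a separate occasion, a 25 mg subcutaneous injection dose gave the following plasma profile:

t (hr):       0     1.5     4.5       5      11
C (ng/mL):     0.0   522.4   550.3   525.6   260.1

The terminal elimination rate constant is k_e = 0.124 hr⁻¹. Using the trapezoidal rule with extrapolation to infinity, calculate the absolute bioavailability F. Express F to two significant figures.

Trapezoidal AUC_0→11 (subcutaneous injection):
  [0→1.5]: (0.0+522.4)/2 × 1.5 = 391.8
  [1.5→4.5]: (522.4+550.3)/2 × 3 = 1609.05
  [4.5→5]: (550.3+525.6)/2 × 0.5 = 268.975
  [5→11]: (525.6+260.1)/2 × 6 = 2357.1
  Sum = 4626.925 ng/mL·hr
Tail: C_last/k_e = 260.1/0.124 = 2097.581
AUC_0→∞ (subcutaneous injection) = 4626.925 + 2097.581 = 6724.506 ng/mL·hr
F = (AUC_ev/D_ev)/(AUC_iv/D_iv) = (6724.506/25)/(8510/25) = 268.98024/340.4 = 0.7902

F = 0.79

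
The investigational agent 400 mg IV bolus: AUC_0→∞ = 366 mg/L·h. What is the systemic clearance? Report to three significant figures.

CL = 1.09 L/h

CL = Dose_iv / AUC_0→∞
   = 400 / 366 = 1.0929 L/h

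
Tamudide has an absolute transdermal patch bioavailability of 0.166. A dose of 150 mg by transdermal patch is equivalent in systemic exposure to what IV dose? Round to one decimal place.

Systemic exposure from an extravascular dose = F × D_ev, so the equivalent IV dose is F × D_ev.
D_iv = F × D_ev = 0.166 × 150 = 24.9 mg

D_iv = 24.9 mg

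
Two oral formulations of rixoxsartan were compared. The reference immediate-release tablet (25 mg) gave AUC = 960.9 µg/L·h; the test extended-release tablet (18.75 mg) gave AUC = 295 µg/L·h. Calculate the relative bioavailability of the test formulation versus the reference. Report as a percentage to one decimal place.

F_rel = 40.9%

F_rel = (AUC_test/D_test) / (AUC_ref/D_ref)
      = (295/18.75) / (960.9/25)
      = 15.7333 / 38.436 = 0.4093 = 40.93%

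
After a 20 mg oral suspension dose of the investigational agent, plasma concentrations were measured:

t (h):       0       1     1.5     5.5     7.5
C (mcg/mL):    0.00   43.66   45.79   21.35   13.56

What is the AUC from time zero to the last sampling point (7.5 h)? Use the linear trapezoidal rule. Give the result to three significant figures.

Trapezoidal AUC_0→7.5:
  [0→1]: (0.00+43.66)/2 × 1 = 21.83
  [1→1.5]: (43.66+45.79)/2 × 0.5 = 22.3625
  [1.5→5.5]: (45.79+21.35)/2 × 4 = 134.28
  [5.5→7.5]: (21.35+13.56)/2 × 2 = 34.91
  Sum = 213.3825 mcg/mL·h

AUC = 213 mcg/mL·h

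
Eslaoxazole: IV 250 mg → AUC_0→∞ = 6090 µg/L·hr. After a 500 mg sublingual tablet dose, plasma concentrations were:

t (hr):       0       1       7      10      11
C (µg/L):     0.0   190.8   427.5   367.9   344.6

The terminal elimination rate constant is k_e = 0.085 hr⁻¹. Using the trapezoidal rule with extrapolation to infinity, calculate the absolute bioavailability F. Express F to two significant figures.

F = 0.62

Trapezoidal AUC_0→11 (sublingual tablet):
  [0→1]: (0.0+190.8)/2 × 1 = 95.4
  [1→7]: (190.8+427.5)/2 × 6 = 1854.9
  [7→10]: (427.5+367.9)/2 × 3 = 1193.1
  [10→11]: (367.9+344.6)/2 × 1 = 356.25
  Sum = 3499.65 µg/L·hr
Tail: C_last/k_e = 344.6/0.085 = 4054.118
AUC_0→∞ (sublingual tablet) = 3499.65 + 4054.118 = 7553.768 µg/L·hr
F = (AUC_ev/D_ev)/(AUC_iv/D_iv) = (7553.768/500)/(6090/250) = 15.107536/24.36 = 0.6202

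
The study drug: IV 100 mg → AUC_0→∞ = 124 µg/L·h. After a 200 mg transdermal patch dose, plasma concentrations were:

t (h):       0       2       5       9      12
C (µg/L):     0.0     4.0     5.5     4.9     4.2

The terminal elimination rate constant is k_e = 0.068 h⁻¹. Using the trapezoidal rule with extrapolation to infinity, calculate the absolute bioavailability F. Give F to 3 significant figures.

F = 0.462

Trapezoidal AUC_0→12 (transdermal patch):
  [0→2]: (0.0+4.0)/2 × 2 = 4.0
  [2→5]: (4.0+5.5)/2 × 3 = 14.25
  [5→9]: (5.5+4.9)/2 × 4 = 20.8
  [9→12]: (4.9+4.2)/2 × 3 = 13.65
  Sum = 52.7 µg/L·h
Tail: C_last/k_e = 4.2/0.068 = 61.765
AUC_0→∞ (transdermal patch) = 52.7 + 61.765 = 114.465 µg/L·h
F = (AUC_ev/D_ev)/(AUC_iv/D_iv) = (114.465/200)/(124/100) = 0.572325/1.24 = 0.4616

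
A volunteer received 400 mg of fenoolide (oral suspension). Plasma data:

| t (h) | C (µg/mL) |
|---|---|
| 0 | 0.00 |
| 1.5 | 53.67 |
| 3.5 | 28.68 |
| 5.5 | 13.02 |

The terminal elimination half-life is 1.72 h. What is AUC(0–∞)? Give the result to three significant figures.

Trapezoidal AUC_0→5.5:
  [0→1.5]: (0.00+53.67)/2 × 1.5 = 40.2525
  [1.5→3.5]: (53.67+28.68)/2 × 2 = 82.35
  [3.5→5.5]: (28.68+13.02)/2 × 2 = 41.7
  Sum = 164.3025 µg/mL·h
k_e = ln2 / t½ = 0.693147 / 1.72 = 0.4030 h^-1
Extrapolated tail: C_last / k_e = 13.02 / 0.403 = 32.308
AUC_0→∞ = 164.3025 + 32.308 = 196.6105 µg/mL·h

AUC = 197 µg/mL·h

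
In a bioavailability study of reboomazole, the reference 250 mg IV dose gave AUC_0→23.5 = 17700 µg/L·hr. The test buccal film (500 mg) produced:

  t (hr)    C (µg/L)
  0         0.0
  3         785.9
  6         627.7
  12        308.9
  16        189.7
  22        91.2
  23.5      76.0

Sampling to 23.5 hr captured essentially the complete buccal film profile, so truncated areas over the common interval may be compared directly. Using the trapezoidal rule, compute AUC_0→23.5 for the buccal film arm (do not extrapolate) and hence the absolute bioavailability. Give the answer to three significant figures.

F = 0.228

Trapezoidal AUC_0→23.5 (buccal film):
  [0→3]: (0.0+785.9)/2 × 3 = 1178.85
  [3→6]: (785.9+627.7)/2 × 3 = 2120.4
  [6→12]: (627.7+308.9)/2 × 6 = 2809.8
  [12→16]: (308.9+189.7)/2 × 4 = 997.2
  [16→22]: (189.7+91.2)/2 × 6 = 842.7
  [22→23.5]: (91.2+76.0)/2 × 1.5 = 125.4
  Sum = 8074.35 µg/L·hr
F = (AUC_ev/D_ev)/(AUC_iv/D_iv) = (8074.35/500)/(17700/250) = 16.1487/70.8 = 0.2281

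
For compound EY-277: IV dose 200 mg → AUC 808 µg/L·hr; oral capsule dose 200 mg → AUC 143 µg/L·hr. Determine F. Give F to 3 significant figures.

F = 0.177

F = (AUC_ev / D_ev) / (AUC_iv / D_iv)
  = (143/200) / (808/200)
  = 0.715 / 4.04 = 0.1770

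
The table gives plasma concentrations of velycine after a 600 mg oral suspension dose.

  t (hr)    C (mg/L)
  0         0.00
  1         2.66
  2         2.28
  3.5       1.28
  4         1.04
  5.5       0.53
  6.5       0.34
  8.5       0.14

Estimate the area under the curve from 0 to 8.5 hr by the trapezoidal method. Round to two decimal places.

Trapezoidal AUC_0→8.5:
  [0→1]: (0.00+2.66)/2 × 1 = 1.33
  [1→2]: (2.66+2.28)/2 × 1 = 2.47
  [2→3.5]: (2.28+1.28)/2 × 1.5 = 2.67
  [3.5→4]: (1.28+1.04)/2 × 0.5 = 0.58
  [4→5.5]: (1.04+0.53)/2 × 1.5 = 1.1775
  [5.5→6.5]: (0.53+0.34)/2 × 1 = 0.435
  [6.5→8.5]: (0.34+0.14)/2 × 2 = 0.48
  Sum = 9.1425 mg/L·hr

AUC = 9.14 mg/L·hr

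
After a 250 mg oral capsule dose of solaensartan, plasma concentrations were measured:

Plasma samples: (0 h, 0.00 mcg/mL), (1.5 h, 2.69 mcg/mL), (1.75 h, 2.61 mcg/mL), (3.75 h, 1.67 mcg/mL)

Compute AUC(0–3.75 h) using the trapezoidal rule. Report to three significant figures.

Trapezoidal AUC_0→3.75:
  [0→1.5]: (0.00+2.69)/2 × 1.5 = 2.0175
  [1.5→1.75]: (2.69+2.61)/2 × 0.25 = 0.6625
  [1.75→3.75]: (2.61+1.67)/2 × 2 = 4.28
  Sum = 6.96 mcg/mL·h

AUC = 6.96 mcg/mL·h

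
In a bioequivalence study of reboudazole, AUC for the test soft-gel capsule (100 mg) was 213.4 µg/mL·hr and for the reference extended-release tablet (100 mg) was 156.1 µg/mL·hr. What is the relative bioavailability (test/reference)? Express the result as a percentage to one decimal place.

F_rel = (AUC_test/D_test) / (AUC_ref/D_ref)
      = (213.4/100) / (156.1/100)
      = 2.134 / 1.561 = 1.3671 = 136.71%

F_rel = 136.7%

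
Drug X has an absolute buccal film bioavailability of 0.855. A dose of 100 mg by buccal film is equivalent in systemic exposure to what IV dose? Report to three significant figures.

Systemic exposure from an extravascular dose = F × D_ev, so the equivalent IV dose is F × D_ev.
D_iv = F × D_ev = 0.855 × 100 = 85.5 mg

D_iv = 85.5 mg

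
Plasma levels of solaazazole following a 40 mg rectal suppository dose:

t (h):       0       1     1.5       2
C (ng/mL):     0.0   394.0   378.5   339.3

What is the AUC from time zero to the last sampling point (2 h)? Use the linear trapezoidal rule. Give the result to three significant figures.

Trapezoidal AUC_0→2:
  [0→1]: (0.0+394.0)/2 × 1 = 197.0
  [1→1.5]: (394.0+378.5)/2 × 0.5 = 193.125
  [1.5→2]: (378.5+339.3)/2 × 0.5 = 179.45
  Sum = 569.575 ng/mL·h

AUC = 570 ng/mL·h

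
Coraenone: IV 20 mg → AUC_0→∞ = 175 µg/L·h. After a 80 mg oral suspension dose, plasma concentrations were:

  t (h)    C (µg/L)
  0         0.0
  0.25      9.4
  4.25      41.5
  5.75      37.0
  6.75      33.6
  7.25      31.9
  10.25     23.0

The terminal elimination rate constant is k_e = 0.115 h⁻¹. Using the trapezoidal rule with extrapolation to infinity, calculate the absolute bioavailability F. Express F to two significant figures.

Trapezoidal AUC_0→10.25 (oral suspension):
  [0→0.25]: (0.0+9.4)/2 × 0.25 = 1.175
  [0.25→4.25]: (9.4+41.5)/2 × 4 = 101.8
  [4.25→5.75]: (41.5+37.0)/2 × 1.5 = 58.875
  [5.75→6.75]: (37.0+33.6)/2 × 1 = 35.3
  [6.75→7.25]: (33.6+31.9)/2 × 0.5 = 16.375
  [7.25→10.25]: (31.9+23.0)/2 × 3 = 82.35
  Sum = 295.875 µg/L·h
Tail: C_last/k_e = 23.0/0.115 = 200.000
AUC_0→∞ (oral suspension) = 295.875 + 200.000 = 495.875 µg/L·h
F = (AUC_ev/D_ev)/(AUC_iv/D_iv) = (495.875/80)/(175/20) = 6.1984375/8.75 = 0.7084

F = 0.71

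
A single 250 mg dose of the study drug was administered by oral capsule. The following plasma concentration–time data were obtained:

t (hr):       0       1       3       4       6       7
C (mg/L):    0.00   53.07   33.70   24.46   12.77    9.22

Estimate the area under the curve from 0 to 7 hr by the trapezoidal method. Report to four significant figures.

AUC = 190.6 mg/L·hr

Trapezoidal AUC_0→7:
  [0→1]: (0.00+53.07)/2 × 1 = 26.535
  [1→3]: (53.07+33.70)/2 × 2 = 86.77
  [3→4]: (33.70+24.46)/2 × 1 = 29.08
  [4→6]: (24.46+12.77)/2 × 2 = 37.23
  [6→7]: (12.77+9.22)/2 × 1 = 10.995
  Sum = 190.61 mg/L·hr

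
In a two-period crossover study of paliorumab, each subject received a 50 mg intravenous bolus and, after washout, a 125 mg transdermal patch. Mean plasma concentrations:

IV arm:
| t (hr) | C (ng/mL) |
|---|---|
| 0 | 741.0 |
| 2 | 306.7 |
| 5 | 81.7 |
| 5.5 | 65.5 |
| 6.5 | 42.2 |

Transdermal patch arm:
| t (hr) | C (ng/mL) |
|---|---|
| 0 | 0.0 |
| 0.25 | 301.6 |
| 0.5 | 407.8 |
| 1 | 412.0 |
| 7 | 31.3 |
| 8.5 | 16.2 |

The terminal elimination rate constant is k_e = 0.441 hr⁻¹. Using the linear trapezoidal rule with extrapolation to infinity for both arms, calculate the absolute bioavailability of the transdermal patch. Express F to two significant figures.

F = 0.38

Trapezoidal AUC_0→6.5 (IV):
  [0→2]: (741.0+306.7)/2 × 2 = 1047.7
  [2→5]: (306.7+81.7)/2 × 3 = 582.6
  [5→5.5]: (81.7+65.5)/2 × 0.5 = 36.8
  [5.5→6.5]: (65.5+42.2)/2 × 1 = 53.85
  Sum = 1720.95 ng/mL·hr
IV tail: 42.2/0.441 = 95.692; AUC_iv,0→∞ = 1720.95 + 95.692 = 1816.642 ng/mL·hr
Trapezoidal AUC_0→8.5 (transdermal patch):
  [0→0.25]: (0.0+301.6)/2 × 0.25 = 37.7
  [0.25→0.5]: (301.6+407.8)/2 × 0.25 = 88.675
  [0.5→1]: (407.8+412.0)/2 × 0.5 = 204.95
  [1→7]: (412.0+31.3)/2 × 6 = 1329.9
  [7→8.5]: (31.3+16.2)/2 × 1.5 = 35.625
  Sum = 1696.85 ng/mL·hr
transdermal patch tail: 16.2/0.441 = 36.735; AUC_ev,0→∞ = 1696.85 + 36.735 = 1733.585 ng/mL·hr
F = (AUC_ev/D_ev)/(AUC_iv/D_iv) = (1733.585/125)/(1816.642/50) = 13.86868/36.33284 = 0.3817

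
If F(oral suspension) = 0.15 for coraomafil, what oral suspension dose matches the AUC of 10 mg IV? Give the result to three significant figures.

For equal systemic exposure: F × D_ev = D_iv
D_ev = D_iv / F = 10 / 0.15 = 66.6667 mg

D_oral = 66.7 mg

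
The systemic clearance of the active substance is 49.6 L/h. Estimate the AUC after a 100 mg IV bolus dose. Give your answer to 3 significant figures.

AUC_0→∞ = Dose_iv / CL
        = 100 / 49.6 = 2.01613 mg/L·h

AUC = 2.02 mg/L·h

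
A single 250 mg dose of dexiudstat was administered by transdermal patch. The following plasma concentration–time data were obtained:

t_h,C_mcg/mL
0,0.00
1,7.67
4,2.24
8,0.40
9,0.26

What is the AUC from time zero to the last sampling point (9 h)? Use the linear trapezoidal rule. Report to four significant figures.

AUC = 24.31 mcg/mL·h

Trapezoidal AUC_0→9:
  [0→1]: (0.00+7.67)/2 × 1 = 3.835
  [1→4]: (7.67+2.24)/2 × 3 = 14.865
  [4→8]: (2.24+0.40)/2 × 4 = 5.28
  [8→9]: (0.40+0.26)/2 × 1 = 0.33
  Sum = 24.31 mcg/mL·h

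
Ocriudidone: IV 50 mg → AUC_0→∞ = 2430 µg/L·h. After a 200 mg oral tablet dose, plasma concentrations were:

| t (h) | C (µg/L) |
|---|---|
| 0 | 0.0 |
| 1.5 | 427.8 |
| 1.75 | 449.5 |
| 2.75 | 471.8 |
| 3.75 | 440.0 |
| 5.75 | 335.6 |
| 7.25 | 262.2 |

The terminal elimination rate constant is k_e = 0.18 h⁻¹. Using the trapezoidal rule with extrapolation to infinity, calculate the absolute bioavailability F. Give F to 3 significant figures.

Trapezoidal AUC_0→7.25 (oral tablet):
  [0→1.5]: (0.0+427.8)/2 × 1.5 = 320.85
  [1.5→1.75]: (427.8+449.5)/2 × 0.25 = 109.6625
  [1.75→2.75]: (449.5+471.8)/2 × 1 = 460.65
  [2.75→3.75]: (471.8+440.0)/2 × 1 = 455.9
  [3.75→5.75]: (440.0+335.6)/2 × 2 = 775.6
  [5.75→7.25]: (335.6+262.2)/2 × 1.5 = 448.35
  Sum = 2571.0125 µg/L·h
Tail: C_last/k_e = 262.2/0.18 = 1456.667
AUC_0→∞ (oral tablet) = 2571.0125 + 1456.667 = 4027.6795 µg/L·h
F = (AUC_ev/D_ev)/(AUC_iv/D_iv) = (4027.6795/200)/(2430/50) = 20.1384/48.6 = 0.4144

F = 0.414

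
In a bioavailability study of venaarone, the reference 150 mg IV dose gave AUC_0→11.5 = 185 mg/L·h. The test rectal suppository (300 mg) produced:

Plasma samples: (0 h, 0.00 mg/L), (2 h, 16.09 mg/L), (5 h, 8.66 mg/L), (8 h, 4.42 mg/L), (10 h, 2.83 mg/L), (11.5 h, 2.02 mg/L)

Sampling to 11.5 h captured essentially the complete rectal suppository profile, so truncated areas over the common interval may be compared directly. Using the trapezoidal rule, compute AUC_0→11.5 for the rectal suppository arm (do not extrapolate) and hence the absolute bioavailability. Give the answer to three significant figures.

Trapezoidal AUC_0→11.5 (rectal suppository):
  [0→2]: (0.00+16.09)/2 × 2 = 16.09
  [2→5]: (16.09+8.66)/2 × 3 = 37.125
  [5→8]: (8.66+4.42)/2 × 3 = 19.62
  [8→10]: (4.42+2.83)/2 × 2 = 7.25
  [10→11.5]: (2.83+2.02)/2 × 1.5 = 3.6375
  Sum = 83.7225 mg/L·h
F = (AUC_ev/D_ev)/(AUC_iv/D_iv) = (83.7225/300)/(185/150) = 0.279075/1.23333 = 0.2263

F = 0.226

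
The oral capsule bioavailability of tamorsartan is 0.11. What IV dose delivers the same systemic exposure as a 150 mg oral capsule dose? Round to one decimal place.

D_iv = 16.5 mg

Systemic exposure from an extravascular dose = F × D_ev, so the equivalent IV dose is F × D_ev.
D_iv = F × D_ev = 0.11 × 150 = 16.5 mg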